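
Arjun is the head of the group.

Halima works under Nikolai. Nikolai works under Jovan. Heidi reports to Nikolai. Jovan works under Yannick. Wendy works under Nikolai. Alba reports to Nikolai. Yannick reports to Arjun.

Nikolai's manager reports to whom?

Nikolai reports to Jovan, and Jovan reports to Yannick. So Nikolai's skip-level manager is Yannick.

Yannick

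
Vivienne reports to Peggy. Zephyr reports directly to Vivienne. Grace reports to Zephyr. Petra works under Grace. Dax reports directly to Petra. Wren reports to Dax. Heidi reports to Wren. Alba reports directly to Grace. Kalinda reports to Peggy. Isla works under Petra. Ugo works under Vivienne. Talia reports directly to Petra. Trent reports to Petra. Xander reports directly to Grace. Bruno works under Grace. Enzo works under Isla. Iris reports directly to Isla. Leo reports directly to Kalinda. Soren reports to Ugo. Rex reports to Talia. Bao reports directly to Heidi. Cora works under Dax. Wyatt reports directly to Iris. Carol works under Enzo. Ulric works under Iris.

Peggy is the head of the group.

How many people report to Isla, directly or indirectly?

5

Isla directly manages Enzo, Iris. Under Enzo: Carol (1). Under Iris: Ulric, Wyatt (2). So Isla's organization is 2 direct reports plus everyone under them: 2 + 3 = 5.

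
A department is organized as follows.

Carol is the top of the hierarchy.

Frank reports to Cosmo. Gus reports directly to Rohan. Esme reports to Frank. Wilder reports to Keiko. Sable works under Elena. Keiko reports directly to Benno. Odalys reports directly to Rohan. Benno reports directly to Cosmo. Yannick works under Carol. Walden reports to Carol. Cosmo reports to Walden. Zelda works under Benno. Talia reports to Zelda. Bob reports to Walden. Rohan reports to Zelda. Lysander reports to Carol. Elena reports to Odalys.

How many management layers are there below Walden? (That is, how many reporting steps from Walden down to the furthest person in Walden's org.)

The longest chain under Walden runs Walden → Cosmo → Benno → Zelda → Rohan → Odalys → Elena → Sable, which is 7 levels below Walden.

7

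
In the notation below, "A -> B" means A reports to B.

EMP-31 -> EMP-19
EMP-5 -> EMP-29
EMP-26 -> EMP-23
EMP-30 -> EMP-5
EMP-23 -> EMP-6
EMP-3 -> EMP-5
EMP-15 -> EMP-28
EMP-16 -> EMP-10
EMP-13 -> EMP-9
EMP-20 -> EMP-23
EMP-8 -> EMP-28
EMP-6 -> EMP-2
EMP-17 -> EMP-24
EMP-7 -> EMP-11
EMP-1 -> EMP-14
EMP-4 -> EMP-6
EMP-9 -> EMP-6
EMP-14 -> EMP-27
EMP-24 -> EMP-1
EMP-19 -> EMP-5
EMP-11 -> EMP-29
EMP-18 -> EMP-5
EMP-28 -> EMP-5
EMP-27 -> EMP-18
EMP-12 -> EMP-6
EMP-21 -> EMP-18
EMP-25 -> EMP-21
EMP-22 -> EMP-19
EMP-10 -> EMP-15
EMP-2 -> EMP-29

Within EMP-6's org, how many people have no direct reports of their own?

5

The people in EMP-6's organization with no one reporting to them are EMP-4, EMP-12, EMP-26, EMP-20, EMP-13. That is 5.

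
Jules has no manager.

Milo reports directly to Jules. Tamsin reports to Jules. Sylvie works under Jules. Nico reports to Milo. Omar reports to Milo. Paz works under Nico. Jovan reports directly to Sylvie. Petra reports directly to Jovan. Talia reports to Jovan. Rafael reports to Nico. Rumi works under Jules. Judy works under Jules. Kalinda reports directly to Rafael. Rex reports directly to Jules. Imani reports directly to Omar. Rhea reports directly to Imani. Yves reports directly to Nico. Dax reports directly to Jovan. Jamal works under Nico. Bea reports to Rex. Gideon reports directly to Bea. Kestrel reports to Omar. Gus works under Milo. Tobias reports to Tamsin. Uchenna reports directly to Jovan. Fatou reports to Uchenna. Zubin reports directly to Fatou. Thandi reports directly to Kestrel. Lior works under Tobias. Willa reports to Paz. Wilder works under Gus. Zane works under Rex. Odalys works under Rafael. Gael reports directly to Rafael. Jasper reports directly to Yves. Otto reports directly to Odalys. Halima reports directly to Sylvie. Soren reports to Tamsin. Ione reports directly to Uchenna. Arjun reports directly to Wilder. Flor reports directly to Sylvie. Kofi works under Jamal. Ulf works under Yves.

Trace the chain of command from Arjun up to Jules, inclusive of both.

Arjun -> Wilder -> Gus -> Milo -> Jules

Arjun reports to Wilder. Wilder reports to Gus. Gus reports to Milo. Milo reports to Jules. Jules is at the top.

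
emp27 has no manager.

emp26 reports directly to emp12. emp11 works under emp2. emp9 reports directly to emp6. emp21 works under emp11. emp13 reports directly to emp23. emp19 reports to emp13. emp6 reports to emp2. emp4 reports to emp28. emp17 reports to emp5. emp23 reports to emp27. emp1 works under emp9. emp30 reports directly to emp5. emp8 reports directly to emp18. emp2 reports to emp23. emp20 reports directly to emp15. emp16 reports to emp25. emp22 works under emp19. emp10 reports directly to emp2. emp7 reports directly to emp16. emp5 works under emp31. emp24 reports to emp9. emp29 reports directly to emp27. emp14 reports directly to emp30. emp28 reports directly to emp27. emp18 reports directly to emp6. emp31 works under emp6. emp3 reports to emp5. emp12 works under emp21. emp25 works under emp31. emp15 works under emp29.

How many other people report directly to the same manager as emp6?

emp6 reports to emp2. emp2's other direct reports are emp11, emp10 — 2 peers.

2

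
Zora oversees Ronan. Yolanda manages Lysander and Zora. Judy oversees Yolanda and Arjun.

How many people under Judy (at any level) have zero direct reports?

3

The people in Judy's organization with no one reporting to them are Arjun, Ronan, Lysander. That is 3.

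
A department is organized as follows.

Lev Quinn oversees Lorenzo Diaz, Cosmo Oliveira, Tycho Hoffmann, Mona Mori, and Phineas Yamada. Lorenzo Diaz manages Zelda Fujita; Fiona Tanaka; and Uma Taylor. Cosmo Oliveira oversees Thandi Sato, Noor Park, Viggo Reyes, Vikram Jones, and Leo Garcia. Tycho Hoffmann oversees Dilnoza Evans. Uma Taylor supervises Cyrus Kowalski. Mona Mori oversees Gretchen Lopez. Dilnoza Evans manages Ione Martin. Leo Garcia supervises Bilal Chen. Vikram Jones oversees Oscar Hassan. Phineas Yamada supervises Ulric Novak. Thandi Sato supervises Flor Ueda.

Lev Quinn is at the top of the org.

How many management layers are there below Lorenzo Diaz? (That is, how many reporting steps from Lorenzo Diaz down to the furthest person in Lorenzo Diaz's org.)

The longest chain under Lorenzo Diaz runs Lorenzo Diaz → Uma Taylor → Cyrus Kowalski, which is 2 levels below Lorenzo Diaz.

2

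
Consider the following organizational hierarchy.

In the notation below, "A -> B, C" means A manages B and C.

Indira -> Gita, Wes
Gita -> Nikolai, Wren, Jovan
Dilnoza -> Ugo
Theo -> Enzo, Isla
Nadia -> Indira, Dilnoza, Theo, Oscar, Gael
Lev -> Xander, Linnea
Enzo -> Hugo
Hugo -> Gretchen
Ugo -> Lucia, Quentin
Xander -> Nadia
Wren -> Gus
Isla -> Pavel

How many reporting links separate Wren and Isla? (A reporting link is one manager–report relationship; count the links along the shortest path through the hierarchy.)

Wren is 3 levels below Nadia, and Isla is 2 levels below Nadia (their lowest common manager). The shortest path runs up from Wren to Nadia and back down to Isla: 3 + 2 = 5 links.

5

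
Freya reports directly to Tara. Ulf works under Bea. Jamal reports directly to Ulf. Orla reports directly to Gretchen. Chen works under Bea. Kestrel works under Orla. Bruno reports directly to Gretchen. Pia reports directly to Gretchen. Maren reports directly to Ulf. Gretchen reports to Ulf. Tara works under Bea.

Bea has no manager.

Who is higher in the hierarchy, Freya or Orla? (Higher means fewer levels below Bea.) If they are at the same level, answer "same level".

Freya

Freya is 2 levels below Bea; Orla is 3. Freya is higher.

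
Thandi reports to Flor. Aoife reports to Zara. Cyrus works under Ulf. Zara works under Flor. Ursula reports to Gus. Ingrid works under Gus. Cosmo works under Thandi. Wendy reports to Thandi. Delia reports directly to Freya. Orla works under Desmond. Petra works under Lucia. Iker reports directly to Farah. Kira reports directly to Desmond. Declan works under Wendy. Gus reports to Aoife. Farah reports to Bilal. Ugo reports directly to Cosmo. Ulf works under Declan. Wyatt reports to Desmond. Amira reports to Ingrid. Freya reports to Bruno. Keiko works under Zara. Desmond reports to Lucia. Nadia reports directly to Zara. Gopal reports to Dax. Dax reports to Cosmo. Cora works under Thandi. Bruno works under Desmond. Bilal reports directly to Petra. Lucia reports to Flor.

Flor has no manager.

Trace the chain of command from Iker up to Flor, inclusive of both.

Iker reports to Farah. Farah reports to Bilal. Bilal reports to Petra. Petra reports to Lucia. Lucia reports to Flor. Flor is at the top.

Iker -> Farah -> Bilal -> Petra -> Lucia -> Flor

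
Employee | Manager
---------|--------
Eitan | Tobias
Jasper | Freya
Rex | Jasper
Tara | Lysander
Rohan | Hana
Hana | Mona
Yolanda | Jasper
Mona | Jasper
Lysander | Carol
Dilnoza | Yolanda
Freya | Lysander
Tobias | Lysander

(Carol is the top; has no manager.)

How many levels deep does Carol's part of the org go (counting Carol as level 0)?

The longest chain under Carol runs Carol → Lysander → Freya → Jasper → Mona → Hana → Rohan, which is 6 levels below Carol.

6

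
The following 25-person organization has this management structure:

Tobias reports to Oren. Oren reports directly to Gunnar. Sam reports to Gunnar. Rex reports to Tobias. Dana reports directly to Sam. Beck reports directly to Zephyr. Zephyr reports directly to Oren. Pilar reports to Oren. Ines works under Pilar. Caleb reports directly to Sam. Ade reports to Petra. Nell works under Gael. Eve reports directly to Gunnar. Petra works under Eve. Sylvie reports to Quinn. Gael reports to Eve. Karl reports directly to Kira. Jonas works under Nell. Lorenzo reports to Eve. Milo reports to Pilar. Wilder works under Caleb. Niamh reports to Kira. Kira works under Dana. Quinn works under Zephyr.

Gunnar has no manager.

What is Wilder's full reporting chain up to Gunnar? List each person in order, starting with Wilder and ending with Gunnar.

Wilder reports to Caleb. Caleb reports to Sam. Sam reports to Gunnar. Gunnar is at the top.

Wilder -> Caleb -> Sam -> Gunnar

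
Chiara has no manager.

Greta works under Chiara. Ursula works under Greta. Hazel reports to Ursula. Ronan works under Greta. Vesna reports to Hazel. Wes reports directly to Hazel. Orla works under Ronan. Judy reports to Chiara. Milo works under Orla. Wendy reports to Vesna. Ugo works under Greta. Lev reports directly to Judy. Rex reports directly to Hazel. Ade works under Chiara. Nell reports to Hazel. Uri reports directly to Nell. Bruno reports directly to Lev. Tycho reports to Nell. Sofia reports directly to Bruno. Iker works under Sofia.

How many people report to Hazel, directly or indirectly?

7

Hazel directly manages Vesna, Wes, Rex, Nell. Under Vesna: Wendy (1). Wes has no reports. Rex has no reports. Under Nell: Tycho, Uri (2). So Hazel's organization is 4 direct reports plus everyone under them: 2 + 1 + 1 + 3 = 7.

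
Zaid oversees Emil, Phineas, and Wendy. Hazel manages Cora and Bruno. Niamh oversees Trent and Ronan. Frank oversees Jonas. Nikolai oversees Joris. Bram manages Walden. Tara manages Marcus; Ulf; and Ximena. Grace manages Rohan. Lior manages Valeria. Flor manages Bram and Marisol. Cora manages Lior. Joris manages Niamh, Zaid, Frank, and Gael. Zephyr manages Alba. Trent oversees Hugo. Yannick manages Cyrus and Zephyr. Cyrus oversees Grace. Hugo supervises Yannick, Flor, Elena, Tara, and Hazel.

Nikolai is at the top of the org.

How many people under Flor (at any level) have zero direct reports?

The people in Flor's organization with no one reporting to them are Walden, Marisol. That is 2.

2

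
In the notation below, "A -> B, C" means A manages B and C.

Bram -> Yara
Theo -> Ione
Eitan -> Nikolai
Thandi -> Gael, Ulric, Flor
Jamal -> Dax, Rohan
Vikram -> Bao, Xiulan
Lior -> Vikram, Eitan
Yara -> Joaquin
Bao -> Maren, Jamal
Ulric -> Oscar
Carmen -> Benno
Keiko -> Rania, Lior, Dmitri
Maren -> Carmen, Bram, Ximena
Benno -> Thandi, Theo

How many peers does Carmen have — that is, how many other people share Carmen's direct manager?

2

Carmen reports to Maren. Maren's other direct reports are Bram, Ximena — 2 peers.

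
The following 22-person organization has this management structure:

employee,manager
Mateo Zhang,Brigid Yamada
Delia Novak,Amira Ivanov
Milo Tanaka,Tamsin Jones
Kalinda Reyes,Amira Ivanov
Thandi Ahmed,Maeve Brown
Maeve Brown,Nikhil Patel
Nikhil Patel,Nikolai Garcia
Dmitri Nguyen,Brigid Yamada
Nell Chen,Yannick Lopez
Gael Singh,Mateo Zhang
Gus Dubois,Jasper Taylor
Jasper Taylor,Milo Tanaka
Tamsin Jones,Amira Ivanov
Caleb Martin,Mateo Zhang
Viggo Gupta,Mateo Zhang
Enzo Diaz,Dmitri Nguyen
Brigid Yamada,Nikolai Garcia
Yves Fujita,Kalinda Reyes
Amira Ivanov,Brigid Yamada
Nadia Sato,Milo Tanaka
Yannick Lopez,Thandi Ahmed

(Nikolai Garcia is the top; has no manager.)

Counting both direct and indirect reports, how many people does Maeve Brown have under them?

3

Maeve Brown directly manages Thandi Ahmed. Under Thandi Ahmed: Yannick Lopez, Nell Chen (2). That's 3 in total.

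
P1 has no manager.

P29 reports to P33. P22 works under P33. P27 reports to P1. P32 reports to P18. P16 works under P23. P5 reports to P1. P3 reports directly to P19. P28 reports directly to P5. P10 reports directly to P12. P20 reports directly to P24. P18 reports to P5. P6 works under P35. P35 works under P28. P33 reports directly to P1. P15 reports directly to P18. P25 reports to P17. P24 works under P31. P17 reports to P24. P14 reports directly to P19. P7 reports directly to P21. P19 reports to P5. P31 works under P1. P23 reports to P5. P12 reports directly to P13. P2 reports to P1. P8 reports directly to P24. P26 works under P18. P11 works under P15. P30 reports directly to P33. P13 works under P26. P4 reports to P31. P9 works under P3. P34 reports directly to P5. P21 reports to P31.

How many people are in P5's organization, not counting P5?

18

P5 directly manages P28, P34, P18, P19, P23. Under P28: P35, P6 (2). P34 has no reports. Under P18: P26, P13, P12, P10, P32, P15, P11 (7). Under P19: P14, P3, P9 (3). Under P23: P16 (1). So P5's organization is 5 direct reports plus everyone under them: 3 + 1 + 8 + 4 + 2 = 18.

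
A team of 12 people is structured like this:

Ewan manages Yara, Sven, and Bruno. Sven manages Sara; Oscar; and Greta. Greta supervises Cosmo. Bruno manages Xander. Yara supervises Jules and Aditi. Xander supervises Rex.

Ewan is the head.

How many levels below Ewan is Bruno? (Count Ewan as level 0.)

1

Chain from Bruno up to Ewan: Bruno → Ewan. That is 1 step up, so Bruno is 1 level below Ewan.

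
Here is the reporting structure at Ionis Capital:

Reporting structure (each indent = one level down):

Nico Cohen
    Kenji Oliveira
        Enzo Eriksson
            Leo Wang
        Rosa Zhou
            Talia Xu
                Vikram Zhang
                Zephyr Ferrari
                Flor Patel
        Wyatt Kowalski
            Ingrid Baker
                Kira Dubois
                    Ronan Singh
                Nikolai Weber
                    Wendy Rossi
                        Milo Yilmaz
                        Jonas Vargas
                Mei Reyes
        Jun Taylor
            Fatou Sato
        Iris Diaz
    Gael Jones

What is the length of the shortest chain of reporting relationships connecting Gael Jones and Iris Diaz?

Gael Jones is 1 level below Nico Cohen, and Iris Diaz is 2 levels below Nico Cohen (their lowest common manager). The shortest path runs up from Gael Jones to Nico Cohen and back down to Iris Diaz: 1 + 2 = 3 links.

3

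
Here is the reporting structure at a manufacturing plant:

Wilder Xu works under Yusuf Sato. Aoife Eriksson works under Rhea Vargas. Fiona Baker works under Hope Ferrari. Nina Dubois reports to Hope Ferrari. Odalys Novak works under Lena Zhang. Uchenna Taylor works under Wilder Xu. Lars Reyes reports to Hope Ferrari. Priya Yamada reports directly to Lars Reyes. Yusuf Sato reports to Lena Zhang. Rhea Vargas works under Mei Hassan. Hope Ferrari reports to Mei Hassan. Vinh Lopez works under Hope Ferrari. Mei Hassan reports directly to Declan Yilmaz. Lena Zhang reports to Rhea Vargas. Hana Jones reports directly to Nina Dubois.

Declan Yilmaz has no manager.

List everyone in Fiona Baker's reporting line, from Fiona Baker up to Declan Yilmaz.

Fiona Baker -> Hope Ferrari -> Mei Hassan -> Declan Yilmaz

Fiona Baker reports to Hope Ferrari. Hope Ferrari reports to Mei Hassan. Mei Hassan reports to Declan Yilmaz. Declan Yilmaz is at the top.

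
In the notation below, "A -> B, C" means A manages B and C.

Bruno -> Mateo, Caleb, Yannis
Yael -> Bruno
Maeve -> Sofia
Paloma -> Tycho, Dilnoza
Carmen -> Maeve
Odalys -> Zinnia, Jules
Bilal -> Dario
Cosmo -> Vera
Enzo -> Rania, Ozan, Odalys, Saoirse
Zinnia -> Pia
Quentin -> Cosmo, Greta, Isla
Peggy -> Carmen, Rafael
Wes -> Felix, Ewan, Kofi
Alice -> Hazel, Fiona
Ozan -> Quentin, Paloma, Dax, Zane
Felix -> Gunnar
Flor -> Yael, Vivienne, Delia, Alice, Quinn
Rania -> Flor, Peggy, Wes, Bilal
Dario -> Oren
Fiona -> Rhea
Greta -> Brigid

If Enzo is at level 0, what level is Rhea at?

Chain from Rhea up to Enzo: Rhea → Fiona → Alice → Flor → Rania → Enzo. That is 5 steps up, so Rhea is 5 levels below Enzo.

5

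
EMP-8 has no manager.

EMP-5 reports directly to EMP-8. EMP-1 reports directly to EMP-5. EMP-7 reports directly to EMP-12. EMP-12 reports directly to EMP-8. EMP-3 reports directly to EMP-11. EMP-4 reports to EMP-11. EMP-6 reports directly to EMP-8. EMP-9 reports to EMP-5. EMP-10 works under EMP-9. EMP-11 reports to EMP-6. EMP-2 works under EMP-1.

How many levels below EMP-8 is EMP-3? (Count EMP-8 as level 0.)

Chain from EMP-3 up to EMP-8: EMP-3 → EMP-11 → EMP-6 → EMP-8. That is 3 steps up, so EMP-3 is 3 levels below EMP-8.

3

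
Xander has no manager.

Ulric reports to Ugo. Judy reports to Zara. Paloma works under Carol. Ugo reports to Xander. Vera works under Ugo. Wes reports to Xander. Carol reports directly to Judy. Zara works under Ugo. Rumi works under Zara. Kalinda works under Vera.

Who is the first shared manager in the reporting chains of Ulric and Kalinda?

Ulric's chain of managers is Ugo, Xander. Kalinda's chain of managers is Vera, Ugo, Xander. The first manager that appears in both chains is Ugo.

Ugo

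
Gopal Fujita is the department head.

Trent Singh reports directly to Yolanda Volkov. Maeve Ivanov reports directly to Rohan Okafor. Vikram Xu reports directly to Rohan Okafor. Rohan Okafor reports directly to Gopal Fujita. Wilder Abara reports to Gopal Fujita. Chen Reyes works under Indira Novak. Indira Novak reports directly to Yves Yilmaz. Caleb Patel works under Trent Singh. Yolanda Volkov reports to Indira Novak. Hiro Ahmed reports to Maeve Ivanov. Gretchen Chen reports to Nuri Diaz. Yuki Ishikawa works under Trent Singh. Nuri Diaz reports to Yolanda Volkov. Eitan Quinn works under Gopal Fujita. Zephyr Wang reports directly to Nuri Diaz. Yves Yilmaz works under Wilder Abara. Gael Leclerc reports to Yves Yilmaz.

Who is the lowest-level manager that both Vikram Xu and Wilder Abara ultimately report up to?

Gopal Fujita

Vikram Xu's chain of managers is Rohan Okafor, Gopal Fujita. Wilder Abara's chain of managers is Gopal Fujita. The first manager that appears in both chains is Gopal Fujita.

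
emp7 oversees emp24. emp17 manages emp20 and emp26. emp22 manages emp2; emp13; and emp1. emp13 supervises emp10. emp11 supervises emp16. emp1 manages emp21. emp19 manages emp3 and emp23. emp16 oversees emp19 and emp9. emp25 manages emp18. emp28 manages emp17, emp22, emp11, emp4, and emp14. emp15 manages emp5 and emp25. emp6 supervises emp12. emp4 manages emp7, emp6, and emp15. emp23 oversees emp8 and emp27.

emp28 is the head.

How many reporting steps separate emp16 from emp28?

Chain from emp16 up to emp28: emp16 → emp11 → emp28. That is 2 steps up, so emp16 is 2 levels below emp28.

2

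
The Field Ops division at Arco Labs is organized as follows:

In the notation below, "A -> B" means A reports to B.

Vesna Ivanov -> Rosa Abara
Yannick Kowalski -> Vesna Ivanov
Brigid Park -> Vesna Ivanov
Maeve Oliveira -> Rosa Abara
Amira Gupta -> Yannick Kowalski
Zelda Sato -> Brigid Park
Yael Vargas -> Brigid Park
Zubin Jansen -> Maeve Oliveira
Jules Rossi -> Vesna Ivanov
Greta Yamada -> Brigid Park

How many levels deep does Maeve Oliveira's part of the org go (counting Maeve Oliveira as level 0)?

The longest chain under Maeve Oliveira runs Maeve Oliveira → Zubin Jansen, which is 1 level below Maeve Oliveira.

1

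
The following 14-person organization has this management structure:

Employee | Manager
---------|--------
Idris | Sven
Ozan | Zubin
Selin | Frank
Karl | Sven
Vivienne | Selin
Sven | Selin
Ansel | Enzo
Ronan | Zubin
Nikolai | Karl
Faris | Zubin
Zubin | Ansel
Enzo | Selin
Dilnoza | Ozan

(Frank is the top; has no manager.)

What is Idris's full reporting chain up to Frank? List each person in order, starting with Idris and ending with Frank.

Idris reports to Sven. Sven reports to Selin. Selin reports to Frank. Frank is at the top.

Idris -> Sven -> Selin -> Frank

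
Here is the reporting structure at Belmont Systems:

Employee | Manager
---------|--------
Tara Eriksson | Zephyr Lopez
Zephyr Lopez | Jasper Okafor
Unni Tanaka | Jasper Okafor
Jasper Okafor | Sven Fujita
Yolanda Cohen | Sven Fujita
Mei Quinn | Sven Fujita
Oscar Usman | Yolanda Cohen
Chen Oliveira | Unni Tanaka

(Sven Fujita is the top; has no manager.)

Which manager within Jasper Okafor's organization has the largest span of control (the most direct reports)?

Jasper Okafor

Direct-report counts within Jasper Okafor's organization: Jasper Okafor has 2; Unni Tanaka has 1; Zephyr Lopez has 1. The largest is 2, held by Jasper Okafor.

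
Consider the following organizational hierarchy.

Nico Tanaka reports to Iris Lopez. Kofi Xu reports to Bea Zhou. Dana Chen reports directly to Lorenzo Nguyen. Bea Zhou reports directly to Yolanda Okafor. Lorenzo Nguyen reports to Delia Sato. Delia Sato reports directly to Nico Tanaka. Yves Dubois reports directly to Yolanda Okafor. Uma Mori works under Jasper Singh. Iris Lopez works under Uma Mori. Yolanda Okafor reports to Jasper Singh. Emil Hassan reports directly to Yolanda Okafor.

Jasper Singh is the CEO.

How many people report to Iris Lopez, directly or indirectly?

Iris Lopez directly manages Nico Tanaka. Under Nico Tanaka: Delia Sato, Lorenzo Nguyen, Dana Chen (3). That's 4 in total.

4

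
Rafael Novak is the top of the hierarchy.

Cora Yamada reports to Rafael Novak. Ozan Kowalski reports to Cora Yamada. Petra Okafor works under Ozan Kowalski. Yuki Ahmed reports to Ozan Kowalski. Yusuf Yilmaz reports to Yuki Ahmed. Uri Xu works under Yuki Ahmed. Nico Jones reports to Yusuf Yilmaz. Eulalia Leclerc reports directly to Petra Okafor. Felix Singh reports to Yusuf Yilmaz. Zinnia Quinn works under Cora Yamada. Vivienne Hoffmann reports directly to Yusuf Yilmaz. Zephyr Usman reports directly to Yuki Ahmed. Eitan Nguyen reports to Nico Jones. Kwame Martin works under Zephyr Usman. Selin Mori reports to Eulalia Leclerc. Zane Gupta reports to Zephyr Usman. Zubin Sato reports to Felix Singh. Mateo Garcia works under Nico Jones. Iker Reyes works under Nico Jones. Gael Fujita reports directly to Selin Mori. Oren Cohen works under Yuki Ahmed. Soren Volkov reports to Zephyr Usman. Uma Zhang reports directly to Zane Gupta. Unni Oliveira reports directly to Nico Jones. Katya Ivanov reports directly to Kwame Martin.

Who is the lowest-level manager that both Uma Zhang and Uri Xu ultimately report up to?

Uma Zhang's chain of managers is Zane Gupta, Zephyr Usman, Yuki Ahmed, Ozan Kowalski, Cora Yamada, Rafael Novak. Uri Xu's chain of managers is Yuki Ahmed, Ozan Kowalski, Cora Yamada, Rafael Novak. The first manager that appears in both chains is Yuki Ahmed.

Yuki Ahmed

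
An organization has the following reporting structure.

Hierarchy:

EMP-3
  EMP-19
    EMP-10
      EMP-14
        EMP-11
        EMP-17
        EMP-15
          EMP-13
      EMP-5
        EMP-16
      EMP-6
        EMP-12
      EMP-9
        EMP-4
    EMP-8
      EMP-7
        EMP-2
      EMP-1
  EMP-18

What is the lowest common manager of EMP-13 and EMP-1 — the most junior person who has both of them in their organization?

EMP-19

EMP-13's chain of managers is EMP-15, EMP-14, EMP-10, EMP-19, EMP-3. EMP-1's chain of managers is EMP-8, EMP-19, EMP-3. The first manager that appears in both chains is EMP-19.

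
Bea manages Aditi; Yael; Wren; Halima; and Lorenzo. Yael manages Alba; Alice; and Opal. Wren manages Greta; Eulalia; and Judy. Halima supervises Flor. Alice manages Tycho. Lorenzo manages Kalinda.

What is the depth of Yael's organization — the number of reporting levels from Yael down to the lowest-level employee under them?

2

The longest chain under Yael runs Yael → Alice → Tycho, which is 2 levels below Yael.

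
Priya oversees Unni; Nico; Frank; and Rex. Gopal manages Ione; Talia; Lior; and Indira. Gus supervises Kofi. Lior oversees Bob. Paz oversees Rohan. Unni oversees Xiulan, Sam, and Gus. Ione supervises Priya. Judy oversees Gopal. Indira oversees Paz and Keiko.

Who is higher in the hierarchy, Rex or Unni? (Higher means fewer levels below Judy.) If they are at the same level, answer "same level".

same level

Both Rex and Unni are 4 levels below Judy.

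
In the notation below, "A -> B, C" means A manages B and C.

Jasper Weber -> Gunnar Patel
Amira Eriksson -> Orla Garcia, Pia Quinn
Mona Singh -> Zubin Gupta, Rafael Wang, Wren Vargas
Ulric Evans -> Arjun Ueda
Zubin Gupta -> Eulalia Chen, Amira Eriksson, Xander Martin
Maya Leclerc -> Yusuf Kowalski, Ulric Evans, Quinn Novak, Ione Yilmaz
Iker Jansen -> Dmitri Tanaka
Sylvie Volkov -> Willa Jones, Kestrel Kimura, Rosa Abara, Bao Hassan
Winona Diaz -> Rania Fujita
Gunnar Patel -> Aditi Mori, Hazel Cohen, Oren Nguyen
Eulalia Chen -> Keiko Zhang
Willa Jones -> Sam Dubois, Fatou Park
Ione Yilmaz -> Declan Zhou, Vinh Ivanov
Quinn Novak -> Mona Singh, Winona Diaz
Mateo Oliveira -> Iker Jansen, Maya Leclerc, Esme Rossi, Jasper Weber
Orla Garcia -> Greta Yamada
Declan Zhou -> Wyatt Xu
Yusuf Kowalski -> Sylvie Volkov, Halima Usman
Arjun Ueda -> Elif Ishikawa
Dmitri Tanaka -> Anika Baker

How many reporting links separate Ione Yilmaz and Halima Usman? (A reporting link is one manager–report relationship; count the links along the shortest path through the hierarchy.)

3

Ione Yilmaz is 1 level below Maya Leclerc, and Halima Usman is 2 levels below Maya Leclerc (their lowest common manager). The shortest path runs up from Ione Yilmaz to Maya Leclerc and back down to Halima Usman: 1 + 2 = 3 links.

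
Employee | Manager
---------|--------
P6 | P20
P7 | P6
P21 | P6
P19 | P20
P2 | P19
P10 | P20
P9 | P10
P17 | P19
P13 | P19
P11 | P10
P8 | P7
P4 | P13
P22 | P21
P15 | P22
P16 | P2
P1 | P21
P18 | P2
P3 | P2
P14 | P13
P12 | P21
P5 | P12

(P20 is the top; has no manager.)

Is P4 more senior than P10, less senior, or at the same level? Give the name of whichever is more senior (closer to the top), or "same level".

P10

P4 is 3 levels below P20; P10 is 1. P10 is higher.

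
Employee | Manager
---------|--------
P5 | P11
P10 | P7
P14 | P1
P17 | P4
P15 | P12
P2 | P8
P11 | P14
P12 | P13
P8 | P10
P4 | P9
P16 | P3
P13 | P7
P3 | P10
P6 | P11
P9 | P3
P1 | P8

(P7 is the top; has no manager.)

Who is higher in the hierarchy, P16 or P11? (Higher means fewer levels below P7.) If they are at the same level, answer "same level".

P16 is 3 levels below P7; P11 is 5. P16 is higher.

P16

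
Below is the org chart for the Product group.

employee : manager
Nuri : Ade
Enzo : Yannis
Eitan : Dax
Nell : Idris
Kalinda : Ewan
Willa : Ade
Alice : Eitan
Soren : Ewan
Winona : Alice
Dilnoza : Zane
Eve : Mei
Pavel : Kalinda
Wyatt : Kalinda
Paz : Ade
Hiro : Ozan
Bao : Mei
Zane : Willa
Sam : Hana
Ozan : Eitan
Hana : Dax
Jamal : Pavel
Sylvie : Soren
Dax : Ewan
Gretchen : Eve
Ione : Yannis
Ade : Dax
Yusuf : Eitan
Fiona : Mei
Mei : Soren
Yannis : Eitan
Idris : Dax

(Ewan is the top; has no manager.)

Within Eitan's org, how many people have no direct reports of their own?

5

The people in Eitan's organization with no one reporting to them are Winona, Yusuf, Ione, Enzo, Hiro. That is 5.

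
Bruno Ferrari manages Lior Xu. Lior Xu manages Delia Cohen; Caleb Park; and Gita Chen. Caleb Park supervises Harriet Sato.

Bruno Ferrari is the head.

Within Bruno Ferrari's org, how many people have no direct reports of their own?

The people in Bruno Ferrari's organization with no one reporting to them are Gita Chen, Harriet Sato, Delia Cohen. That is 3.

3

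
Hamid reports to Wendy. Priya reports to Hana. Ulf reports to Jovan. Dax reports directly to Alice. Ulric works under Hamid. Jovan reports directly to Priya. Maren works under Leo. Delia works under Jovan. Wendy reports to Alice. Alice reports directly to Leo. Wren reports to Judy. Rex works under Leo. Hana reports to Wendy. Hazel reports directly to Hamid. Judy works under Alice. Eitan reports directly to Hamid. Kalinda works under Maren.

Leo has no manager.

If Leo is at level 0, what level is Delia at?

6

Chain from Delia up to Leo: Delia → Jovan → Priya → Hana → Wendy → Alice → Leo. That is 6 steps up, so Delia is 6 levels below Leo.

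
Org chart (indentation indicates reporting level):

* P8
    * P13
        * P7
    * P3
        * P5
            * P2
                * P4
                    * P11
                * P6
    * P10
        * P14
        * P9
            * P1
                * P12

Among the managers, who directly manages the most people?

Direct-report counts: P8 has 3; P10 has 2; P9 has 1; P1 has 1; P3 has 1; P5 has 1; P2 has 2; P4 has 1; P13 has 1. The largest is 3, held by P8.

P8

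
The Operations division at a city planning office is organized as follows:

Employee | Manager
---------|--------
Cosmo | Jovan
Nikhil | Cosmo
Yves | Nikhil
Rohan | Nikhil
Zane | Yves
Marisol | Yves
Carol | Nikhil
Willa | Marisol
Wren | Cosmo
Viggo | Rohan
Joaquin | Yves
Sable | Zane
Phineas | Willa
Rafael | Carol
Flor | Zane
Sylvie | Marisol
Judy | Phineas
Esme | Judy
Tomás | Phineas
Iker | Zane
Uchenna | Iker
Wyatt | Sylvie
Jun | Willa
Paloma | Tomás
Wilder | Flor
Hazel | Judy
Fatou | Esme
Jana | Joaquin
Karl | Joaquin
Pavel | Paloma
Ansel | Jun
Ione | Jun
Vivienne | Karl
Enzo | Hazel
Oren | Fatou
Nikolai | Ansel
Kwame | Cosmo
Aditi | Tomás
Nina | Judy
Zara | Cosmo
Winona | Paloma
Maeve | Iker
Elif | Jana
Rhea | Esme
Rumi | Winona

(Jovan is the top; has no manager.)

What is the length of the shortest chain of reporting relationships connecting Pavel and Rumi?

Pavel is 1 level below Paloma, and Rumi is 2 levels below Paloma (their lowest common manager). The shortest path runs up from Pavel to Paloma and back down to Rumi: 1 + 2 = 3 links.

3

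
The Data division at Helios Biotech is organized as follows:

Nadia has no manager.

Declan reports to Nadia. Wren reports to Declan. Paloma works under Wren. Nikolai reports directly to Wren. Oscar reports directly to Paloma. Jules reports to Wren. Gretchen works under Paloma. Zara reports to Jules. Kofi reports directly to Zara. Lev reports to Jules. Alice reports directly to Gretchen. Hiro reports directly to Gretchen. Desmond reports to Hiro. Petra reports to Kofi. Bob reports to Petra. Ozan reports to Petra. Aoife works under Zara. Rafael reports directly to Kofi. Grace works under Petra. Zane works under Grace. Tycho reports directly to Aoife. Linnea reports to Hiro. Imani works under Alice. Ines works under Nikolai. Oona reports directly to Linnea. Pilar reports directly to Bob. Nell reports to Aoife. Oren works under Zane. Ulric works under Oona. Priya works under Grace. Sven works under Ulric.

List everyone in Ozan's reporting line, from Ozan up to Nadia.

Ozan reports to Petra. Petra reports to Kofi. Kofi reports to Zara. Zara reports to Jules. Jules reports to Wren. Wren reports to Declan. Declan reports to Nadia. Nadia is at the top.

Ozan -> Petra -> Kofi -> Zara -> Jules -> Wren -> Declan -> Nadia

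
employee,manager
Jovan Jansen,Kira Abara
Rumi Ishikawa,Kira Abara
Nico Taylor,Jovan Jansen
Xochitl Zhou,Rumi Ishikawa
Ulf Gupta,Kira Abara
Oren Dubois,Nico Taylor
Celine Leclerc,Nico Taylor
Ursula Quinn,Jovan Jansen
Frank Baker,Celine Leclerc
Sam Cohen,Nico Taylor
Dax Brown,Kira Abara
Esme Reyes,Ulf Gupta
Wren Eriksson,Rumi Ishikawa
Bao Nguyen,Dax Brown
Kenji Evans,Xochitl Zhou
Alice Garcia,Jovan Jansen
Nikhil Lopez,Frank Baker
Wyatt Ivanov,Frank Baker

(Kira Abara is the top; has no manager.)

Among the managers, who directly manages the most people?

Kira Abara

Direct-report counts: Kira Abara has 4; Dax Brown has 1; Ulf Gupta has 1; Rumi Ishikawa has 2; Xochitl Zhou has 1; Jovan Jansen has 3; Nico Taylor has 3; Celine Leclerc has 1; Frank Baker has 2. The largest is 4, held by Kira Abara.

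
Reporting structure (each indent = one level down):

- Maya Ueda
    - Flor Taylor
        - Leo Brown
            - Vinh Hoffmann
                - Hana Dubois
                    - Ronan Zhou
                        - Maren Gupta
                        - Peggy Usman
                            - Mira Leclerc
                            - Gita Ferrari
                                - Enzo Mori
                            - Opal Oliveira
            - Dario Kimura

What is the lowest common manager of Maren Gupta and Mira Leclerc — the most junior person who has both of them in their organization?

Maren Gupta's chain of managers is Ronan Zhou, Hana Dubois, Vinh Hoffmann, Leo Brown, Flor Taylor, Maya Ueda. Mira Leclerc's chain of managers is Peggy Usman, Ronan Zhou, Hana Dubois, Vinh Hoffmann, Leo Brown, Flor Taylor, Maya Ueda. The first manager that appears in both chains is Ronan Zhou.

Ronan Zhou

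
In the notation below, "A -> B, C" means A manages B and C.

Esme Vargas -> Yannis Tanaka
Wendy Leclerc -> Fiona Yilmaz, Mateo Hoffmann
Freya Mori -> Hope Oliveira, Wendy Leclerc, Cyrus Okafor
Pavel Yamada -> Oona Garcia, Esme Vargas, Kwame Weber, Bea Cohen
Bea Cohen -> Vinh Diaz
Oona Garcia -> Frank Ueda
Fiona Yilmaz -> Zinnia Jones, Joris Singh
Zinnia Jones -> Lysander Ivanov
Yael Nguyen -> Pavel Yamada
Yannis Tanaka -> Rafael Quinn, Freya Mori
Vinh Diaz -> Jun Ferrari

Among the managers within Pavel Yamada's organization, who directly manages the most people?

Pavel Yamada

Direct-report counts within Pavel Yamada's organization: Pavel Yamada has 4; Bea Cohen has 1; Vinh Diaz has 1; Esme Vargas has 1; Yannis Tanaka has 2; Freya Mori has 3; Wendy Leclerc has 2; Fiona Yilmaz has 2; Zinnia Jones has 1; Oona Garcia has 1. The largest is 4, held by Pavel Yamada.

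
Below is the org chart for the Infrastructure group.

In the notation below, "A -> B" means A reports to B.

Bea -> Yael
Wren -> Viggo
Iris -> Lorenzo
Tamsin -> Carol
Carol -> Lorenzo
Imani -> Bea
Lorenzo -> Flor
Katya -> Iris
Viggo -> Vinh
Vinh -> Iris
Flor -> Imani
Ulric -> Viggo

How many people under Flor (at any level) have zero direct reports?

4

The people in Flor's organization with no one reporting to them are Tamsin, Katya, Wren, Ulric. That is 4.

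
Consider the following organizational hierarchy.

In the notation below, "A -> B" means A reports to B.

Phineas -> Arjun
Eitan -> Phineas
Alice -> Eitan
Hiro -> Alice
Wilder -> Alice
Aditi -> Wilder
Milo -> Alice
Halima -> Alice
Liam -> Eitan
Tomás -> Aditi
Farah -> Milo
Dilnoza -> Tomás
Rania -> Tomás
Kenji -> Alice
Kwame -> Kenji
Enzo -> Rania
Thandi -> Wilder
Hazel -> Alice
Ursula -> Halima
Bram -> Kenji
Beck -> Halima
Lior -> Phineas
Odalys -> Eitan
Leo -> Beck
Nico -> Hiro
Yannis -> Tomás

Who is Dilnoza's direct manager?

Dilnoza reports directly to Tomás.

Tomás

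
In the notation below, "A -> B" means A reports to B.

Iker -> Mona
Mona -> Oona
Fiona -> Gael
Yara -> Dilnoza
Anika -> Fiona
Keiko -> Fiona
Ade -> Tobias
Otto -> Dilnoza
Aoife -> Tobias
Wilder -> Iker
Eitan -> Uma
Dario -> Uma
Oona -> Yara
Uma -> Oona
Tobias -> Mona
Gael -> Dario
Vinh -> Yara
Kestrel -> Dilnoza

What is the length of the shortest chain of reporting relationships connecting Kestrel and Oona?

Kestrel is 1 level below Dilnoza, and Oona is 2 levels below Dilnoza (their lowest common manager). The shortest path runs up from Kestrel to Dilnoza and back down to Oona: 1 + 2 = 3 links.

3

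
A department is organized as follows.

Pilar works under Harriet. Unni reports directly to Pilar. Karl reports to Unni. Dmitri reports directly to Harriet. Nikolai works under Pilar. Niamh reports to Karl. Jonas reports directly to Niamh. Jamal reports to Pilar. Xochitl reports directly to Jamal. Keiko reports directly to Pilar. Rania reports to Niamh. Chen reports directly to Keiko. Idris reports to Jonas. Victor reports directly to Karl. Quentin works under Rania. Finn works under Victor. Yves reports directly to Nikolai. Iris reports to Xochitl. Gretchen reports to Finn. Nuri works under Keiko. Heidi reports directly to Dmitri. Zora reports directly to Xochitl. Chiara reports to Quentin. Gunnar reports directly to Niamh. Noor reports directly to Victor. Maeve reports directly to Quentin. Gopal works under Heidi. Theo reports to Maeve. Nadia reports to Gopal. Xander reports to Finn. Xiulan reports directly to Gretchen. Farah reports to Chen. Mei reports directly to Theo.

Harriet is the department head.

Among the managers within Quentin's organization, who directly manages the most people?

Quentin

Direct-report counts within Quentin's organization: Quentin has 2; Maeve has 1; Theo has 1. The largest is 2, held by Quentin.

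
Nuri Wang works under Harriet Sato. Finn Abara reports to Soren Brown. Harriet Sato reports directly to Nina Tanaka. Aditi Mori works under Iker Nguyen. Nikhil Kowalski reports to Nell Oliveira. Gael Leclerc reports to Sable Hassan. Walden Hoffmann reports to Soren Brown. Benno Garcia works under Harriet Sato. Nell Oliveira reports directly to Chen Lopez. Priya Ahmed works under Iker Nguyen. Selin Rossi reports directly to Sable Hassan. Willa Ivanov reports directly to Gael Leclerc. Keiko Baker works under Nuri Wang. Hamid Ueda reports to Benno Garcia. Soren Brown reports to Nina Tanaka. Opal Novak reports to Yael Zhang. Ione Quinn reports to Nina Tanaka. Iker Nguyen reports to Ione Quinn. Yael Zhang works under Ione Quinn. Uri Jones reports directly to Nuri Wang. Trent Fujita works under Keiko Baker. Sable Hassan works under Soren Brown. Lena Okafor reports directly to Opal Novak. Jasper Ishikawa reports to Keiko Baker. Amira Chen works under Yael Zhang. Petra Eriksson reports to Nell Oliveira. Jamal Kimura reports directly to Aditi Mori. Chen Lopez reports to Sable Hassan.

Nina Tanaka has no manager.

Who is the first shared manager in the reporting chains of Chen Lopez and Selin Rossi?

Sable Hassan

Chen Lopez's chain of managers is Sable Hassan, Soren Brown, Nina Tanaka. Selin Rossi's chain of managers is Sable Hassan, Soren Brown, Nina Tanaka. The first manager that appears in both chains is Sable Hassan.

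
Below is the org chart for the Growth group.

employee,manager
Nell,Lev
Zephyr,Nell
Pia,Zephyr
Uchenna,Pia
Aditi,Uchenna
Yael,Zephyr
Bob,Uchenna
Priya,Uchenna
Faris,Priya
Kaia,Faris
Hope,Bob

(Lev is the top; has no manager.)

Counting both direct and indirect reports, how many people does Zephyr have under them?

9

Zephyr directly manages Pia, Yael. Under Pia: Uchenna, Priya, Faris, Kaia, Bob, Hope, Aditi (7). Yael has no reports. So Zephyr's organization is 2 direct reports plus everyone under them: 8 + 1 = 9.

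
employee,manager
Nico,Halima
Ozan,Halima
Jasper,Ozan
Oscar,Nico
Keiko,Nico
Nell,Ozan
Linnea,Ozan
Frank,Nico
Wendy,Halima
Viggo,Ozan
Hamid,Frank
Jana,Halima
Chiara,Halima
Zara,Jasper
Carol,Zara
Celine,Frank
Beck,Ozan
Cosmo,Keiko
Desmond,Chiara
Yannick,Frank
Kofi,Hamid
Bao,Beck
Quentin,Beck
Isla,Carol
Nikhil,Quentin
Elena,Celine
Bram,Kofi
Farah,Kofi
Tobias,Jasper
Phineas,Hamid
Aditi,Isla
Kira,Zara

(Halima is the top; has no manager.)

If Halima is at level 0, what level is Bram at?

Chain from Bram up to Halima: Bram → Kofi → Hamid → Frank → Nico → Halima. That is 5 steps up, so Bram is 5 levels below Halima.

5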